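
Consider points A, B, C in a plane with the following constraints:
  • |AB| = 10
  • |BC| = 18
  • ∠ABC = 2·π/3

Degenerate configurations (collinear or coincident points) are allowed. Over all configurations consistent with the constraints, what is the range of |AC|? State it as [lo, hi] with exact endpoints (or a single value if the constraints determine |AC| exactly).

|AC| = 2·√(151)  (≈ 24.5764)

|AB| ∈ {10}
|BC| ∈ {18}
|AC| ∈ {2·√(151)}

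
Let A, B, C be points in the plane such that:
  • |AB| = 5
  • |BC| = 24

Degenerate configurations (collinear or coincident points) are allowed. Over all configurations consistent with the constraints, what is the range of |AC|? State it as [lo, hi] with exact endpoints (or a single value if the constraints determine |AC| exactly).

|AB| ∈ {5}
|BC| ∈ {24}
|AC| ∈ [19, 29]

|AC| ∈ [19, 29]  (≈ [19.0000, 29.0000])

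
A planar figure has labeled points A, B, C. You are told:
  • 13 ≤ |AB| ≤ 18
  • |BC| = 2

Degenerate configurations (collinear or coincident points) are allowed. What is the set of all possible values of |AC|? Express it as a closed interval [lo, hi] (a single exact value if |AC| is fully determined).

|AC| ∈ [11, 20]  (≈ [11.0000, 20.0000])

|AB| ∈ [13, 18]
|BC| ∈ {2}
|AC| ∈ [11, 20]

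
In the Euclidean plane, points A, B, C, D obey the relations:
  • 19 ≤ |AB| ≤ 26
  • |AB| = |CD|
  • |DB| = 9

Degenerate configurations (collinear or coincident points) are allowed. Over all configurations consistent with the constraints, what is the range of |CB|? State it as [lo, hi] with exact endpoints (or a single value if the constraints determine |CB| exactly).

|CB| ∈ [10, 35]  (≈ [10.0000, 35.0000])

|AB| ∈ [19, 26]
|BD| ∈ {9}
|CD| ∈ [19, 26]
|AD| ∈ [10, 35]
|BC| ∈ [10, 35]
|AC| ∈ [0, 61]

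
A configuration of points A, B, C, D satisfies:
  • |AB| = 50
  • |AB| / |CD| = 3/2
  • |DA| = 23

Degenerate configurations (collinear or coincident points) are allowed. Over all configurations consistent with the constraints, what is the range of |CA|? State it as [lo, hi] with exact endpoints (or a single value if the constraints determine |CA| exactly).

|CA| ∈ [31/3, 169/3]  (≈ [10.3333, 56.3333])

|AB| ∈ {50}
|AD| ∈ {23}
|CD| ∈ {100/3}
|BD| ∈ [27, 73]
|AC| ∈ [31/3, 169/3]
|BC| ∈ [0, 319/3]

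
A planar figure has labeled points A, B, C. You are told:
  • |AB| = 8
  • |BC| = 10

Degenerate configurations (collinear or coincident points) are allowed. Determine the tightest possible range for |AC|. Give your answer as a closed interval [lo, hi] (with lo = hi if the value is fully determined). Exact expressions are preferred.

|AB| ∈ {8}
|BC| ∈ {10}
|AC| ∈ [2, 18]

|AC| ∈ [2, 18]  (≈ [2.0000, 18.0000])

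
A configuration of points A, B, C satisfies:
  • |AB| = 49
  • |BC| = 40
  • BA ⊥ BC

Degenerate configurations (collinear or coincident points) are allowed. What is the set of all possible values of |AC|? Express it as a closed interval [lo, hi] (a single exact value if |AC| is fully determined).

|AB| ∈ {49}
|BC| ∈ {40}
|AC| ∈ {√(4001)}

|AC| = √(4001)  (≈ 63.2535)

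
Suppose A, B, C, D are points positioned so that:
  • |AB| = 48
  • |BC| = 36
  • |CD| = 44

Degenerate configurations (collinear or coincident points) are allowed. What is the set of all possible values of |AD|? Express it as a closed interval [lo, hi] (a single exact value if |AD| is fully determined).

|AB| ∈ {48}
|BC| ∈ {36}
|CD| ∈ {44}
|AC| ∈ [12, 84]
|BD| ∈ [8, 80]
|AD| ∈ [0, 128]

|AD| ∈ [0, 128]  (≈ [0.0000, 128.0000])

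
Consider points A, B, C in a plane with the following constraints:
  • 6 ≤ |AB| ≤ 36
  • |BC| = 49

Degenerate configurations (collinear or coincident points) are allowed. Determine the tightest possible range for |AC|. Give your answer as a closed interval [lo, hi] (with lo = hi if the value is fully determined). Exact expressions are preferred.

|AC| ∈ [13, 85]  (≈ [13.0000, 85.0000])

|AB| ∈ [6, 36]
|BC| ∈ {49}
|AC| ∈ [13, 85]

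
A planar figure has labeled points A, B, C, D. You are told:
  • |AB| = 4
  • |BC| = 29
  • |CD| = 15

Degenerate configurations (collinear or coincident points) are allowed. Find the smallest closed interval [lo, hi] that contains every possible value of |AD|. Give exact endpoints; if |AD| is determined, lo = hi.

|AD| ∈ [10, 48]  (≈ [10.0000, 48.0000])

|AB| ∈ {4}
|BC| ∈ {29}
|CD| ∈ {15}
|AC| ∈ [25, 33]
|BD| ∈ [14, 44]
|AD| ∈ [10, 48]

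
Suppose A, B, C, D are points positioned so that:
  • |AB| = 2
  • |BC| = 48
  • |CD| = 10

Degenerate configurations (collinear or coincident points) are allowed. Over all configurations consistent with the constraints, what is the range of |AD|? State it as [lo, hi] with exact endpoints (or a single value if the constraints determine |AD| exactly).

|AD| ∈ [36, 60]  (≈ [36.0000, 60.0000])

|AB| ∈ {2}
|BC| ∈ {48}
|CD| ∈ {10}
|AC| ∈ [46, 50]
|BD| ∈ [38, 58]
|AD| ∈ [36, 60]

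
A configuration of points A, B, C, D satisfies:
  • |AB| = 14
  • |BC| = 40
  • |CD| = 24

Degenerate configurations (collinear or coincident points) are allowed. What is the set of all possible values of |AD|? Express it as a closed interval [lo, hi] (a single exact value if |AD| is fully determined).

|AD| ∈ [2, 78]  (≈ [2.0000, 78.0000])

|AB| ∈ {14}
|BC| ∈ {40}
|CD| ∈ {24}
|AC| ∈ [26, 54]
|BD| ∈ [16, 64]
|AD| ∈ [2, 78]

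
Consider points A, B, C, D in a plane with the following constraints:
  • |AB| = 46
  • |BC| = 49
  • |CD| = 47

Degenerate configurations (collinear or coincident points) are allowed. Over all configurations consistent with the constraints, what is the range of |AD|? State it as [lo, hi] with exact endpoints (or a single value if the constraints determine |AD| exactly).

|AB| ∈ {46}
|BC| ∈ {49}
|CD| ∈ {47}
|AC| ∈ [3, 95]
|BD| ∈ [2, 96]
|AD| ∈ [0, 142]

|AD| ∈ [0, 142]  (≈ [0.0000, 142.0000])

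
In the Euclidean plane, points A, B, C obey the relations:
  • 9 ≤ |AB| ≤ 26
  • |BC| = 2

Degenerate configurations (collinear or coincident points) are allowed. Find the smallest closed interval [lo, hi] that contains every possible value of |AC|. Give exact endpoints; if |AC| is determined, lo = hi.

|AB| ∈ [9, 26]
|BC| ∈ {2}
|AC| ∈ [7, 28]

|AC| ∈ [7, 28]  (≈ [7.0000, 28.0000])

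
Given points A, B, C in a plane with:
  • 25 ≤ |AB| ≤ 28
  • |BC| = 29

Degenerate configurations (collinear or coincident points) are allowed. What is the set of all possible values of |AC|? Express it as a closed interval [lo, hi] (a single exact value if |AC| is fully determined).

|AB| ∈ [25, 28]
|BC| ∈ {29}
|AC| ∈ [1, 57]

|AC| ∈ [1, 57]  (≈ [1.0000, 57.0000])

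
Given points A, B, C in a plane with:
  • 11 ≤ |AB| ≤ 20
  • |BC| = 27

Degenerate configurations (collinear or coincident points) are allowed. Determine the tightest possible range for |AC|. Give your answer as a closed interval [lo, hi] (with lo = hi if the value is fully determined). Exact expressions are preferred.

|AC| ∈ [7, 47]  (≈ [7.0000, 47.0000])

|AB| ∈ [11, 20]
|BC| ∈ {27}
|AC| ∈ [7, 47]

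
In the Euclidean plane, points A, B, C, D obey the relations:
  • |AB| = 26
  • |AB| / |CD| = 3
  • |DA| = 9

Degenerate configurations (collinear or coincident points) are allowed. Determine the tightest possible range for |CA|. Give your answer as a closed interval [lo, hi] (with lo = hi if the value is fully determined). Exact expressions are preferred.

|CA| ∈ [1/3, 53/3]  (≈ [0.3333, 17.6667])

|AB| ∈ {26}
|AD| ∈ {9}
|CD| ∈ {26/3}
|BD| ∈ [17, 35]
|AC| ∈ [1/3, 53/3]
|BC| ∈ [25/3, 131/3]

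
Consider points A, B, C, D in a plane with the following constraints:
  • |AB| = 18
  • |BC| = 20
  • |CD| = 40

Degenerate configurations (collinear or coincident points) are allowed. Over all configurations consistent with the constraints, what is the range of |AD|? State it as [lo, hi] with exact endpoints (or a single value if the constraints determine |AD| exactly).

|AB| ∈ {18}
|BC| ∈ {20}
|CD| ∈ {40}
|AC| ∈ [2, 38]
|BD| ∈ [20, 60]
|AD| ∈ [2, 78]

|AD| ∈ [2, 78]  (≈ [2.0000, 78.0000])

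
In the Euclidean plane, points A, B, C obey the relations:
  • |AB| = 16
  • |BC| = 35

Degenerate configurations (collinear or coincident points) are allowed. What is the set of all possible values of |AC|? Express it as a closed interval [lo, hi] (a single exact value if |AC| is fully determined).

|AB| ∈ {16}
|BC| ∈ {35}
|AC| ∈ [19, 51]

|AC| ∈ [19, 51]  (≈ [19.0000, 51.0000])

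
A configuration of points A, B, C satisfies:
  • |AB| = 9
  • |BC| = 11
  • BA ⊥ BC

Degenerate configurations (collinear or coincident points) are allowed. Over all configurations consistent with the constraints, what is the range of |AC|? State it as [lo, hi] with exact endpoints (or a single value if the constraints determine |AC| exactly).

|AC| = √(202)  (≈ 14.2127)

|AB| ∈ {9}
|BC| ∈ {11}
|AC| ∈ {√(202)}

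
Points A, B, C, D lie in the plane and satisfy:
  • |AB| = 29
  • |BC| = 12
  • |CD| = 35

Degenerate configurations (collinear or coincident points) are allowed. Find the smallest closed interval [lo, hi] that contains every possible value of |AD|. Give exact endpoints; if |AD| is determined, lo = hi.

|AD| ∈ [0, 76]  (≈ [0.0000, 76.0000])

|AB| ∈ {29}
|BC| ∈ {12}
|CD| ∈ {35}
|AC| ∈ [17, 41]
|BD| ∈ [23, 47]
|AD| ∈ [0, 76]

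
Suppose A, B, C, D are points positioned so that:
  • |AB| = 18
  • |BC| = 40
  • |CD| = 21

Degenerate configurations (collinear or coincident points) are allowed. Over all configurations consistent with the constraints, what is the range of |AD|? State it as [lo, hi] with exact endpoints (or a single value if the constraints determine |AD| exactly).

|AD| ∈ [1, 79]  (≈ [1.0000, 79.0000])

|AB| ∈ {18}
|BC| ∈ {40}
|CD| ∈ {21}
|AC| ∈ [22, 58]
|BD| ∈ [19, 61]
|AD| ∈ [1, 79]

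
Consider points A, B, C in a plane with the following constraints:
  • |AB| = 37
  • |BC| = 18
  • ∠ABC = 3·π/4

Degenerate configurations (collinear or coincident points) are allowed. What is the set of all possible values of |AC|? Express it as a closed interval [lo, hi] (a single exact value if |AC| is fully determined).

|AB| ∈ {37}
|BC| ∈ {18}
|AC| ∈ {√(666·√(2) + 1693)}

|AC| = √(666·√(2) + 1693)  (≈ 51.3309)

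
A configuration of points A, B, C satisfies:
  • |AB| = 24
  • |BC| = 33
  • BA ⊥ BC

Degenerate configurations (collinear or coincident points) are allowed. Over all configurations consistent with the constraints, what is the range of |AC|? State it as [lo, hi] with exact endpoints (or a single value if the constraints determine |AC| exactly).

|AC| = 3·√(185)  (≈ 40.8044)

|AB| ∈ {24}
|BC| ∈ {33}
|AC| ∈ {3·√(185)}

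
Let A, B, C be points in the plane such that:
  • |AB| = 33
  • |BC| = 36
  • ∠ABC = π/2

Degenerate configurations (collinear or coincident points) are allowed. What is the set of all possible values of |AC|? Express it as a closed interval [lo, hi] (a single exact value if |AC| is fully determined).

|AB| ∈ {33}
|BC| ∈ {36}
|AC| ∈ {3·√(265)}

|AC| = 3·√(265)  (≈ 48.8365)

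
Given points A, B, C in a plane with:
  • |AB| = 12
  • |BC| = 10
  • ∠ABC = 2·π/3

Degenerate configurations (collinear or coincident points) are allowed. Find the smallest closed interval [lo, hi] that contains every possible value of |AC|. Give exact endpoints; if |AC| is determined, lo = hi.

|AC| = 2·√(91)  (≈ 19.0788)

|AB| ∈ {12}
|BC| ∈ {10}
|AC| ∈ {2·√(91)}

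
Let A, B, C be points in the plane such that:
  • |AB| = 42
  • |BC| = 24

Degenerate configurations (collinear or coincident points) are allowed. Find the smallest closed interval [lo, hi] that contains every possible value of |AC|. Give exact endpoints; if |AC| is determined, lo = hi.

|AC| ∈ [18, 66]  (≈ [18.0000, 66.0000])

|AB| ∈ {42}
|BC| ∈ {24}
|AC| ∈ [18, 66]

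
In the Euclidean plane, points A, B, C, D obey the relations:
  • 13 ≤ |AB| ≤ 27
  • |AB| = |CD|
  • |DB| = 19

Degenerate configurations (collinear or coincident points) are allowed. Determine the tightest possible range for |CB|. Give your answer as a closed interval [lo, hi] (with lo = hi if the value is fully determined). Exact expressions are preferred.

|AB| ∈ [13, 27]
|BD| ∈ {19}
|CD| ∈ [13, 27]
|AD| ∈ [0, 46]
|BC| ∈ [0, 46]
|AC| ∈ [0, 73]

|CB| ∈ [0, 46]  (≈ [0.0000, 46.0000])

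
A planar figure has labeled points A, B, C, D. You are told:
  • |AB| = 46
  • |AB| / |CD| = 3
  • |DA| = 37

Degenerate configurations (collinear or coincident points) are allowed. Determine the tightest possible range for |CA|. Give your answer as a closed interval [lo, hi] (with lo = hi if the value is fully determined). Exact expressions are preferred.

|AB| ∈ {46}
|AD| ∈ {37}
|CD| ∈ {46/3}
|BD| ∈ [9, 83]
|AC| ∈ [65/3, 157/3]
|BC| ∈ [0, 295/3]

|CA| ∈ [65/3, 157/3]  (≈ [21.6667, 52.3333])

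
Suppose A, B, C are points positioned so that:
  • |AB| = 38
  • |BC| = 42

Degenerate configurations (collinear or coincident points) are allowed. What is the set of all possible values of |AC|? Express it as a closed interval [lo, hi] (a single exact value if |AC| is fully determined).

|AC| ∈ [4, 80]  (≈ [4.0000, 80.0000])

|AB| ∈ {38}
|BC| ∈ {42}
|AC| ∈ [4, 80]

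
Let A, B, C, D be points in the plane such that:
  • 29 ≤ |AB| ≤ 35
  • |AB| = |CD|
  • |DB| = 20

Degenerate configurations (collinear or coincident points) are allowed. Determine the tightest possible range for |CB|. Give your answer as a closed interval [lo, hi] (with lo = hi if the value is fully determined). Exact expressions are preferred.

|CB| ∈ [9, 55]  (≈ [9.0000, 55.0000])

|AB| ∈ [29, 35]
|BD| ∈ {20}
|CD| ∈ [29, 35]
|AD| ∈ [9, 55]
|BC| ∈ [9, 55]
|AC| ∈ [0, 90]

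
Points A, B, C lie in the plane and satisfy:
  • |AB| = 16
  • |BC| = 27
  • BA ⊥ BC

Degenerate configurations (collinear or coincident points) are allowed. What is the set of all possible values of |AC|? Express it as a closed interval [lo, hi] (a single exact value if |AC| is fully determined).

|AB| ∈ {16}
|BC| ∈ {27}
|AC| ∈ {√(985)}

|AC| = √(985)  (≈ 31.3847)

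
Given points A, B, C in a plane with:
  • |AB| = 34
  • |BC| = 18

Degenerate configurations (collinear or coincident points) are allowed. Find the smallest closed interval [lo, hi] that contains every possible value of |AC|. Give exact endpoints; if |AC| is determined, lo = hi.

|AB| ∈ {34}
|BC| ∈ {18}
|AC| ∈ [16, 52]

|AC| ∈ [16, 52]  (≈ [16.0000, 52.0000])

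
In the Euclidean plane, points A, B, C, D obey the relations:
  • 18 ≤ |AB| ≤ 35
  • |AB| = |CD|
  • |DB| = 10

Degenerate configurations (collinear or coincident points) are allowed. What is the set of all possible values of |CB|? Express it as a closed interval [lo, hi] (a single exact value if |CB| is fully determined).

|CB| ∈ [8, 45]  (≈ [8.0000, 45.0000])

|AB| ∈ [18, 35]
|BD| ∈ {10}
|CD| ∈ [18, 35]
|AD| ∈ [8, 45]
|BC| ∈ [8, 45]
|AC| ∈ [0, 80]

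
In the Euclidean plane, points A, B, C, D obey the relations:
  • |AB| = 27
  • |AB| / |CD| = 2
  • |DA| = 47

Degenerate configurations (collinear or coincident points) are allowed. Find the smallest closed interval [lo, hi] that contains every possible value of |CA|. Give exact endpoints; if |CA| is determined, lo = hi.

|AB| ∈ {27}
|AD| ∈ {47}
|CD| ∈ {27/2}
|BD| ∈ [20, 74]
|AC| ∈ [67/2, 121/2]
|BC| ∈ [13/2, 175/2]

|CA| ∈ [67/2, 121/2]  (≈ [33.5000, 60.5000])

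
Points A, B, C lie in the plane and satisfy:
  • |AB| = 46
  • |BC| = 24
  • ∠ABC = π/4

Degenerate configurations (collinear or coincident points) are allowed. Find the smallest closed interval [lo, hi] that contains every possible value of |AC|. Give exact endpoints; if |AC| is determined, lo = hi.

|AB| ∈ {46}
|BC| ∈ {24}
|AC| ∈ {2·√(673 - 276·√(2))}

|AC| = 2·√(673 - 276·√(2))  (≈ 33.6260)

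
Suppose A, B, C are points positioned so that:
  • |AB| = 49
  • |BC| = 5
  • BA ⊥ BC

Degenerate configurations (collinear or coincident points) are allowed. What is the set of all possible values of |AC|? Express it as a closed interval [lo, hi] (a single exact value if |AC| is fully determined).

|AC| = √(2426)  (≈ 49.2544)

|AB| ∈ {49}
|BC| ∈ {5}
|AC| ∈ {√(2426)}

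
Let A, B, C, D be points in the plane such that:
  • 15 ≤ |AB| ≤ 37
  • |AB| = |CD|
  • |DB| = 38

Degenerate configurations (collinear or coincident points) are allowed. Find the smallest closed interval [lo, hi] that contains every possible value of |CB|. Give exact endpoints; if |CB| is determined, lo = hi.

|AB| ∈ [15, 37]
|BD| ∈ {38}
|CD| ∈ [15, 37]
|AD| ∈ [1, 75]
|BC| ∈ [1, 75]
|AC| ∈ [0, 112]

|CB| ∈ [1, 75]  (≈ [1.0000, 75.0000])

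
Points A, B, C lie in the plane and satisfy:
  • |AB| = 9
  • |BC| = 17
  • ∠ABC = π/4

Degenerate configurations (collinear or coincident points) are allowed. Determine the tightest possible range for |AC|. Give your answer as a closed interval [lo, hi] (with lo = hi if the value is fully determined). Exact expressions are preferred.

|AC| = √(370 - 153·√(2))  (≈ 12.3946)

|AB| ∈ {9}
|BC| ∈ {17}
|AC| ∈ {√(370 - 153·√(2))}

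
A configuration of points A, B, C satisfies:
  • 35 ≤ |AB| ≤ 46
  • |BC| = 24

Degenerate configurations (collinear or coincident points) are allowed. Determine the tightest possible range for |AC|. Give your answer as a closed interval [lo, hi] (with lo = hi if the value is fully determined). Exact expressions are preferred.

|AC| ∈ [11, 70]  (≈ [11.0000, 70.0000])

|AB| ∈ [35, 46]
|BC| ∈ {24}
|AC| ∈ [11, 70]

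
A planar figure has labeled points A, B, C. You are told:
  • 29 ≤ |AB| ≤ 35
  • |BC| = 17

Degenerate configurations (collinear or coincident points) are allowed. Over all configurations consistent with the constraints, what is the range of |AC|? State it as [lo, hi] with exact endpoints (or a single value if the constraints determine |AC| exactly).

|AC| ∈ [12, 52]  (≈ [12.0000, 52.0000])

|AB| ∈ [29, 35]
|BC| ∈ {17}
|AC| ∈ [12, 52]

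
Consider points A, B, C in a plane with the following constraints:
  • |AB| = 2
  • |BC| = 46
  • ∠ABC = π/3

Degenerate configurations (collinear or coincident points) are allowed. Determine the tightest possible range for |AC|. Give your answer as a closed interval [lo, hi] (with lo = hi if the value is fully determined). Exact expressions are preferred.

|AB| ∈ {2}
|BC| ∈ {46}
|AC| ∈ {26·√(3)}

|AC| = 26·√(3)  (≈ 45.0333)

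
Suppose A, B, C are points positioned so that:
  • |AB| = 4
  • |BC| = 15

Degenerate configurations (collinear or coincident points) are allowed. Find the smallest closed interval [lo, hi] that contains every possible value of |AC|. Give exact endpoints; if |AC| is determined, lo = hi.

|AB| ∈ {4}
|BC| ∈ {15}
|AC| ∈ [11, 19]

|AC| ∈ [11, 19]  (≈ [11.0000, 19.0000])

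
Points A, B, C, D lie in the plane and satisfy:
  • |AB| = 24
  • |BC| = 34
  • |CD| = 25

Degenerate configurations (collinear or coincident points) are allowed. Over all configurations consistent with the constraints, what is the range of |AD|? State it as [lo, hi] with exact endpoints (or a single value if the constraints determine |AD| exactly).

|AB| ∈ {24}
|BC| ∈ {34}
|CD| ∈ {25}
|AC| ∈ [10, 58]
|BD| ∈ [9, 59]
|AD| ∈ [0, 83]

|AD| ∈ [0, 83]  (≈ [0.0000, 83.0000])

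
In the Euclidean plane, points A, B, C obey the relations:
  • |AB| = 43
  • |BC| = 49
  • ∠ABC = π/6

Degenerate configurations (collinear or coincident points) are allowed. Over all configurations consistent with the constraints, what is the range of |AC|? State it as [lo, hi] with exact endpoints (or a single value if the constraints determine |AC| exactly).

|AB| ∈ {43}
|BC| ∈ {49}
|AC| ∈ {√(4250 - 2107·√(3))}

|AC| = √(4250 - 2107·√(3))  (≈ 24.5065)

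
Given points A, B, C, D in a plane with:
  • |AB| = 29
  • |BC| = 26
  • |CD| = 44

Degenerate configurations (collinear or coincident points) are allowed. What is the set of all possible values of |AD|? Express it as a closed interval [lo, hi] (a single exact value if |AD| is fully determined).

|AD| ∈ [0, 99]  (≈ [0.0000, 99.0000])

|AB| ∈ {29}
|BC| ∈ {26}
|CD| ∈ {44}
|AC| ∈ [3, 55]
|BD| ∈ [18, 70]
|AD| ∈ [0, 99]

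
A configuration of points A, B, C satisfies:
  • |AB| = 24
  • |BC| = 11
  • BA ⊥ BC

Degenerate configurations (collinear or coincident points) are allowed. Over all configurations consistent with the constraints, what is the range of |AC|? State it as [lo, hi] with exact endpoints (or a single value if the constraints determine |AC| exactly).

|AC| = √(697)  (≈ 26.4008)

|AB| ∈ {24}
|BC| ∈ {11}
|AC| ∈ {√(697)}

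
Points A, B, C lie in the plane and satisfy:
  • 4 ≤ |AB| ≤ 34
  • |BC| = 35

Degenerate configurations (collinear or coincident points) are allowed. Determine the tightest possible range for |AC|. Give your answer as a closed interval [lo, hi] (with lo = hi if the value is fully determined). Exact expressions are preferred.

|AB| ∈ [4, 34]
|BC| ∈ {35}
|AC| ∈ [1, 69]

|AC| ∈ [1, 69]  (≈ [1.0000, 69.0000])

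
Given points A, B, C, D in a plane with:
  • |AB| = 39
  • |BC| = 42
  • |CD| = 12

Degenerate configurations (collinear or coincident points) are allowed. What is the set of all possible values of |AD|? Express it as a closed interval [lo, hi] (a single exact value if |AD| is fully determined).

|AD| ∈ [0, 93]  (≈ [0.0000, 93.0000])

|AB| ∈ {39}
|BC| ∈ {42}
|CD| ∈ {12}
|AC| ∈ [3, 81]
|BD| ∈ [30, 54]
|AD| ∈ [0, 93]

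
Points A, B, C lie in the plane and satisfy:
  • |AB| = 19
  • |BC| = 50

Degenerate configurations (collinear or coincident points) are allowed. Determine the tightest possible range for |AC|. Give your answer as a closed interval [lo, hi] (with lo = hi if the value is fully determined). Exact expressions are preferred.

|AB| ∈ {19}
|BC| ∈ {50}
|AC| ∈ [31, 69]

|AC| ∈ [31, 69]  (≈ [31.0000, 69.0000])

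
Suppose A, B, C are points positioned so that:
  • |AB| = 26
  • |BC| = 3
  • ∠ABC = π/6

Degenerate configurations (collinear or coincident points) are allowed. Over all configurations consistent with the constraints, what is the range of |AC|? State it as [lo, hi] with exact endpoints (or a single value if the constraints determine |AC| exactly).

|AC| = √(685 - 78·√(3))  (≈ 23.4499)

|AB| ∈ {26}
|BC| ∈ {3}
|AC| ∈ {√(685 - 78·√(3))}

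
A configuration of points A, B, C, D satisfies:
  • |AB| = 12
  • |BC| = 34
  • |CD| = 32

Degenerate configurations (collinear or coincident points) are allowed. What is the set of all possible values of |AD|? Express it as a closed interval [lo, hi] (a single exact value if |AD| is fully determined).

|AD| ∈ [0, 78]  (≈ [0.0000, 78.0000])

|AB| ∈ {12}
|BC| ∈ {34}
|CD| ∈ {32}
|AC| ∈ [22, 46]
|BD| ∈ [2, 66]
|AD| ∈ [0, 78]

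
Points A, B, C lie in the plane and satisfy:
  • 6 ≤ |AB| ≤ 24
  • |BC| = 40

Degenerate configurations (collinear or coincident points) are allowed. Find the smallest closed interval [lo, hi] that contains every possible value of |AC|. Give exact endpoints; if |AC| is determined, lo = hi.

|AC| ∈ [16, 64]  (≈ [16.0000, 64.0000])

|AB| ∈ [6, 24]
|BC| ∈ {40}
|AC| ∈ [16, 64]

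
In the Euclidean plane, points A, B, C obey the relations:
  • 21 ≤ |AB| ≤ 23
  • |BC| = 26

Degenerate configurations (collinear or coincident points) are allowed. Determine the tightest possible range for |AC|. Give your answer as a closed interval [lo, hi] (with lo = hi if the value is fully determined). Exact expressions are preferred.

|AC| ∈ [3, 49]  (≈ [3.0000, 49.0000])

|AB| ∈ [21, 23]
|BC| ∈ {26}
|AC| ∈ [3, 49]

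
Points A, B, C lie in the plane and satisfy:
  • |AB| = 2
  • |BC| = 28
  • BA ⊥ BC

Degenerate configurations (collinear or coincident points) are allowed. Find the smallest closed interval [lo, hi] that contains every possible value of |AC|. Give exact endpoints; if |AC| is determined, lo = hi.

|AB| ∈ {2}
|BC| ∈ {28}
|AC| ∈ {2·√(197)}

|AC| = 2·√(197)  (≈ 28.0713)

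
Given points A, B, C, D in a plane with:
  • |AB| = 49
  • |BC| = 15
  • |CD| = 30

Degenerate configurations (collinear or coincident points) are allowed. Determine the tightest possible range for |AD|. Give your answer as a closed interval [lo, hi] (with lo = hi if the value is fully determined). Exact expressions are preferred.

|AD| ∈ [4, 94]  (≈ [4.0000, 94.0000])

|AB| ∈ {49}
|BC| ∈ {15}
|CD| ∈ {30}
|AC| ∈ [34, 64]
|BD| ∈ [15, 45]
|AD| ∈ [4, 94]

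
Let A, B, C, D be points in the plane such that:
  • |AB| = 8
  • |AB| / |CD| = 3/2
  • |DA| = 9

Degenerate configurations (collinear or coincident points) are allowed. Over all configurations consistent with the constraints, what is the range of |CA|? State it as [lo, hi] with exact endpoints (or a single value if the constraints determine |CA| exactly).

|AB| ∈ {8}
|AD| ∈ {9}
|CD| ∈ {16/3}
|BD| ∈ [1, 17]
|AC| ∈ [11/3, 43/3]
|BC| ∈ [0, 67/3]

|CA| ∈ [11/3, 43/3]  (≈ [3.6667, 14.3333])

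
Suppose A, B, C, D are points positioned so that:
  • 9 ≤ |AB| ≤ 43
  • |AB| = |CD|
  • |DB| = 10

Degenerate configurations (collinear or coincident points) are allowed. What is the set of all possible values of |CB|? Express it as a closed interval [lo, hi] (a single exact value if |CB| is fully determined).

|CB| ∈ [0, 53]  (≈ [0.0000, 53.0000])

|AB| ∈ [9, 43]
|BD| ∈ {10}
|CD| ∈ [9, 43]
|AD| ∈ [0, 53]
|BC| ∈ [0, 53]
|AC| ∈ [0, 96]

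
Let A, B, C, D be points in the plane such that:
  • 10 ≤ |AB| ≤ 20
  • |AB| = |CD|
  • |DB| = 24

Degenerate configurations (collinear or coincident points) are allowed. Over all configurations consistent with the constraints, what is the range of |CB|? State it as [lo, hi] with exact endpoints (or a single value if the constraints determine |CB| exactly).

|AB| ∈ [10, 20]
|BD| ∈ {24}
|CD| ∈ [10, 20]
|AD| ∈ [4, 44]
|BC| ∈ [4, 44]
|AC| ∈ [0, 64]

|CB| ∈ [4, 44]  (≈ [4.0000, 44.0000])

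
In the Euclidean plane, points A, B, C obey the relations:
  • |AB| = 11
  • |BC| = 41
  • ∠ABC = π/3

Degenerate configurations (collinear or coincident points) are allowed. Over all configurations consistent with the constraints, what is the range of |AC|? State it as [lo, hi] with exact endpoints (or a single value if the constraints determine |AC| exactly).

|AC| = √(1351)  (≈ 36.7560)

|AB| ∈ {11}
|BC| ∈ {41}
|AC| ∈ {√(1351)}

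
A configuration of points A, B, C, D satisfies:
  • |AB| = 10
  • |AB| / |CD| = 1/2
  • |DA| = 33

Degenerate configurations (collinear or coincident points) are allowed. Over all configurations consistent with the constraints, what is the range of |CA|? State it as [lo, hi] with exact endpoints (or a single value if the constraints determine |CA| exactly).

|CA| ∈ [13, 53]  (≈ [13.0000, 53.0000])

|AB| ∈ {10}
|AD| ∈ {33}
|CD| ∈ {20}
|BD| ∈ [23, 43]
|AC| ∈ [13, 53]
|BC| ∈ [3, 63]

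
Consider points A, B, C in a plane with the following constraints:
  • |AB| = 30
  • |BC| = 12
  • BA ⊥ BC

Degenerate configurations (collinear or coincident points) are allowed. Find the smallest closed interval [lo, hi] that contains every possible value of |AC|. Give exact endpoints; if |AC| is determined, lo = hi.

|AC| = 6·√(29)  (≈ 32.3110)

|AB| ∈ {30}
|BC| ∈ {12}
|AC| ∈ {6·√(29)}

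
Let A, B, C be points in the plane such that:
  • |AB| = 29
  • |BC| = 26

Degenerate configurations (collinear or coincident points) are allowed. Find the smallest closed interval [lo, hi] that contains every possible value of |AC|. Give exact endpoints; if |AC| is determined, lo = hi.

|AC| ∈ [3, 55]  (≈ [3.0000, 55.0000])

|AB| ∈ {29}
|BC| ∈ {26}
|AC| ∈ [3, 55]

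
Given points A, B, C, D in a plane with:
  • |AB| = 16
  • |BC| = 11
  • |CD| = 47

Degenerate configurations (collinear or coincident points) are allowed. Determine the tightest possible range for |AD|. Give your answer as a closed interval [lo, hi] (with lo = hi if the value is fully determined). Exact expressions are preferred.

|AB| ∈ {16}
|BC| ∈ {11}
|CD| ∈ {47}
|AC| ∈ [5, 27]
|BD| ∈ [36, 58]
|AD| ∈ [20, 74]

|AD| ∈ [20, 74]  (≈ [20.0000, 74.0000])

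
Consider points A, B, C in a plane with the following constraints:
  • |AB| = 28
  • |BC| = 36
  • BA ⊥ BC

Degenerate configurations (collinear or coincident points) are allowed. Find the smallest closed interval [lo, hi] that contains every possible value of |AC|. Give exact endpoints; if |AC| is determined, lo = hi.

|AC| = 4·√(130)  (≈ 45.6070)

|AB| ∈ {28}
|BC| ∈ {36}
|AC| ∈ {4·√(130)}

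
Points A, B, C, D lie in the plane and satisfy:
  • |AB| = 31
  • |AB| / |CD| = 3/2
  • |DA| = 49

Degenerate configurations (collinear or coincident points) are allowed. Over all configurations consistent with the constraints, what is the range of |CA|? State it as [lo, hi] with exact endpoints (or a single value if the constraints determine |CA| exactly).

|CA| ∈ [85/3, 209/3]  (≈ [28.3333, 69.6667])

|AB| ∈ {31}
|AD| ∈ {49}
|CD| ∈ {62/3}
|BD| ∈ [18, 80]
|AC| ∈ [85/3, 209/3]
|BC| ∈ [0, 302/3]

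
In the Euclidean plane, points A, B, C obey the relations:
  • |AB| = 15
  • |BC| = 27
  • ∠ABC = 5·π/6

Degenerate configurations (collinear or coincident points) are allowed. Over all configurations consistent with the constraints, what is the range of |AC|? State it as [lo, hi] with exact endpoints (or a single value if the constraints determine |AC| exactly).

|AB| ∈ {15}
|BC| ∈ {27}
|AC| ∈ {3·√(45·√(3) + 106)}

|AC| = 3·√(45·√(3) + 106)  (≈ 40.6876)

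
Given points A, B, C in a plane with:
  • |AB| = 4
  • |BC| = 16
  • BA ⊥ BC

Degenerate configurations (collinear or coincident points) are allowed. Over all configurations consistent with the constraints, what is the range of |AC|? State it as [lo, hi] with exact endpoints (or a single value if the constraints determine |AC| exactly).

|AC| = 4·√(17)  (≈ 16.4924)

|AB| ∈ {4}
|BC| ∈ {16}
|AC| ∈ {4·√(17)}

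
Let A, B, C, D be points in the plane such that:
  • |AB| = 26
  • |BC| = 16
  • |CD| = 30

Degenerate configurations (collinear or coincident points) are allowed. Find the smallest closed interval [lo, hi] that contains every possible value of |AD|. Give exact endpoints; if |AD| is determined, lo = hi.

|AD| ∈ [0, 72]  (≈ [0.0000, 72.0000])

|AB| ∈ {26}
|BC| ∈ {16}
|CD| ∈ {30}
|AC| ∈ [10, 42]
|BD| ∈ [14, 46]
|AD| ∈ [0, 72]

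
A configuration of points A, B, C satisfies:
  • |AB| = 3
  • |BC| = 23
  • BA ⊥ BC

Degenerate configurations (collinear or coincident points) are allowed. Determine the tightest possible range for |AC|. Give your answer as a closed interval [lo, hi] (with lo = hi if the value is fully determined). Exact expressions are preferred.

|AC| = √(538)  (≈ 23.1948)

|AB| ∈ {3}
|BC| ∈ {23}
|AC| ∈ {√(538)}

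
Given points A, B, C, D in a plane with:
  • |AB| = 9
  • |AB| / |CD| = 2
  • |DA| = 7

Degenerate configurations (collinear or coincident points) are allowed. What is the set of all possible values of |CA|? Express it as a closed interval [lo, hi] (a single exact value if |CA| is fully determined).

|CA| ∈ [5/2, 23/2]  (≈ [2.5000, 11.5000])

|AB| ∈ {9}
|AD| ∈ {7}
|CD| ∈ {9/2}
|BD| ∈ [2, 16]
|AC| ∈ [5/2, 23/2]
|BC| ∈ [0, 41/2]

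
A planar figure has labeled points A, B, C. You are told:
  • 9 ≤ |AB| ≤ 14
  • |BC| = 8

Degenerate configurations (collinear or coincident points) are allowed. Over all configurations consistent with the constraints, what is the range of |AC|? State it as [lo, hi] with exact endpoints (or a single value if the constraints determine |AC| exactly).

|AC| ∈ [1, 22]  (≈ [1.0000, 22.0000])

|AB| ∈ [9, 14]
|BC| ∈ {8}
|AC| ∈ [1, 22]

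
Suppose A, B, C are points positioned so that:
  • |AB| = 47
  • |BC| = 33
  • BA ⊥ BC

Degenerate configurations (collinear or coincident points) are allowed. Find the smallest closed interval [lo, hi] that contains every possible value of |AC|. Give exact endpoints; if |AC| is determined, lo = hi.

|AB| ∈ {47}
|BC| ∈ {33}
|AC| ∈ {√(3298)}

|AC| = √(3298)  (≈ 57.4282)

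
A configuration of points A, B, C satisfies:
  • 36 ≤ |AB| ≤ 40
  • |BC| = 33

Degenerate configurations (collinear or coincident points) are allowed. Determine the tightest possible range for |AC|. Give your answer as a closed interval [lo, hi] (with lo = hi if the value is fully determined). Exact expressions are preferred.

|AC| ∈ [3, 73]  (≈ [3.0000, 73.0000])

|AB| ∈ [36, 40]
|BC| ∈ {33}
|AC| ∈ [3, 73]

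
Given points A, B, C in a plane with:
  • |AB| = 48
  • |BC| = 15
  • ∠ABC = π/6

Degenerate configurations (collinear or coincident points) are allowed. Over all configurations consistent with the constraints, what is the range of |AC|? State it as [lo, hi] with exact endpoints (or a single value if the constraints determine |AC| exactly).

|AC| = 3·√(281 - 80·√(3))  (≈ 35.8040)

|AB| ∈ {48}
|BC| ∈ {15}
|AC| ∈ {3·√(281 - 80·√(3))}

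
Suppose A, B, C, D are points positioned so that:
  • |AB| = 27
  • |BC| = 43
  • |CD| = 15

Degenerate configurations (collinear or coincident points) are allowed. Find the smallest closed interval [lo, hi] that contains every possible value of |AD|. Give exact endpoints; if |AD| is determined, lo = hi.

|AD| ∈ [1, 85]  (≈ [1.0000, 85.0000])

|AB| ∈ {27}
|BC| ∈ {43}
|CD| ∈ {15}
|AC| ∈ [16, 70]
|BD| ∈ [28, 58]
|AD| ∈ [1, 85]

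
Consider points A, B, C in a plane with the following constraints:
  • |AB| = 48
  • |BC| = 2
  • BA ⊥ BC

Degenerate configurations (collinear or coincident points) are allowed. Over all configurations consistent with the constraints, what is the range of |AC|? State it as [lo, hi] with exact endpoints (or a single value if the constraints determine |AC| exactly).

|AC| = 2·√(577)  (≈ 48.0416)

|AB| ∈ {48}
|BC| ∈ {2}
|AC| ∈ {2·√(577)}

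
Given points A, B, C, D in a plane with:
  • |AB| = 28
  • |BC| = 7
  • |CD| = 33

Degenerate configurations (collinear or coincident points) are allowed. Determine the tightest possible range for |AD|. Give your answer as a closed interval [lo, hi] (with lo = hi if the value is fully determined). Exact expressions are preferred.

|AB| ∈ {28}
|BC| ∈ {7}
|CD| ∈ {33}
|AC| ∈ [21, 35]
|BD| ∈ [26, 40]
|AD| ∈ [0, 68]

|AD| ∈ [0, 68]  (≈ [0.0000, 68.0000])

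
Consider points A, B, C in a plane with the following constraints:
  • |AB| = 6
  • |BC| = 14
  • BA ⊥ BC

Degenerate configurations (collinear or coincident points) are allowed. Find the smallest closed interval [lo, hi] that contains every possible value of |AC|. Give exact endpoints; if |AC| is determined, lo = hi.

|AB| ∈ {6}
|BC| ∈ {14}
|AC| ∈ {2·√(58)}

|AC| = 2·√(58)  (≈ 15.2315)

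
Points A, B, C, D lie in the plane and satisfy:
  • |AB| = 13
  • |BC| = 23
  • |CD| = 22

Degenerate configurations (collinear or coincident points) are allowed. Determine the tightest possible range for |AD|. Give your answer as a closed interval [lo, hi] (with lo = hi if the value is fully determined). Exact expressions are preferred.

|AB| ∈ {13}
|BC| ∈ {23}
|CD| ∈ {22}
|AC| ∈ [10, 36]
|BD| ∈ [1, 45]
|AD| ∈ [0, 58]

|AD| ∈ [0, 58]  (≈ [0.0000, 58.0000])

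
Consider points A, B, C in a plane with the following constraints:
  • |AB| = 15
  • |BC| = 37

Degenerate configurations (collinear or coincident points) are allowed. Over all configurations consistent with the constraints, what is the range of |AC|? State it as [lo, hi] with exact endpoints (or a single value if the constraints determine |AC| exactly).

|AB| ∈ {15}
|BC| ∈ {37}
|AC| ∈ [22, 52]

|AC| ∈ [22, 52]  (≈ [22.0000, 52.0000])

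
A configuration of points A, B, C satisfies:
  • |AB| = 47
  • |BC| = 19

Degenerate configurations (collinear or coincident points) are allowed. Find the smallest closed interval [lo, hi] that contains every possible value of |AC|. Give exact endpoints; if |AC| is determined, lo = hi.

|AC| ∈ [28, 66]  (≈ [28.0000, 66.0000])

|AB| ∈ {47}
|BC| ∈ {19}
|AC| ∈ [28, 66]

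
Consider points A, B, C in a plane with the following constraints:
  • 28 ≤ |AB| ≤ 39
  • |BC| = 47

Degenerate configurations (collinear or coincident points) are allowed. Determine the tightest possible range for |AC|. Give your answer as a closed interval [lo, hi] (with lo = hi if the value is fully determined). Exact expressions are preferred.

|AB| ∈ [28, 39]
|BC| ∈ {47}
|AC| ∈ [8, 86]

|AC| ∈ [8, 86]  (≈ [8.0000, 86.0000])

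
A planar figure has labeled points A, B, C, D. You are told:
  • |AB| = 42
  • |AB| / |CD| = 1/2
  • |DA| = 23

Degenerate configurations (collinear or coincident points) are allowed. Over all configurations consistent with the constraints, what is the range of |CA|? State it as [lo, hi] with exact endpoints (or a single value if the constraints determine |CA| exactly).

|CA| ∈ [61, 107]  (≈ [61.0000, 107.0000])

|AB| ∈ {42}
|AD| ∈ {23}
|CD| ∈ {84}
|BD| ∈ [19, 65]
|AC| ∈ [61, 107]
|BC| ∈ [19, 149]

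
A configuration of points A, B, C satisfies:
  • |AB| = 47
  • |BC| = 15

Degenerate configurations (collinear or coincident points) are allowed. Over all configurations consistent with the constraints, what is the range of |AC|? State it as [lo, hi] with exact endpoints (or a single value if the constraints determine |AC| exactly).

|AB| ∈ {47}
|BC| ∈ {15}
|AC| ∈ [32, 62]

|AC| ∈ [32, 62]  (≈ [32.0000, 62.0000])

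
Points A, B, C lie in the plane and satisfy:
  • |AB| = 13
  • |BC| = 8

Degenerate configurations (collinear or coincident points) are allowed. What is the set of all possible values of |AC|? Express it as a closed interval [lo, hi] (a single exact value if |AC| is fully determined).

|AB| ∈ {13}
|BC| ∈ {8}
|AC| ∈ [5, 21]

|AC| ∈ [5, 21]  (≈ [5.0000, 21.0000])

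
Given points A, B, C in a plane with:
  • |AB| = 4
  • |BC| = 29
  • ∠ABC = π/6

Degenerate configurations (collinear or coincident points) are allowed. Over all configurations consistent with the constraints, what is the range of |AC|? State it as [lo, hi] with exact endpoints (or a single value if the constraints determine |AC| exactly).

|AC| = √(857 - 116·√(3))  (≈ 25.6141)

|AB| ∈ {4}
|BC| ∈ {29}
|AC| ∈ {√(857 - 116·√(3))}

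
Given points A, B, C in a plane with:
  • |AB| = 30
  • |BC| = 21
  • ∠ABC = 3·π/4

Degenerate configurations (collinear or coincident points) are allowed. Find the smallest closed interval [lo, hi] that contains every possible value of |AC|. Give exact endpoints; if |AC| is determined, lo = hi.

|AC| = 3·√(70·√(2) + 149)  (≈ 47.2436)

|AB| ∈ {30}
|BC| ∈ {21}
|AC| ∈ {3·√(70·√(2) + 149)}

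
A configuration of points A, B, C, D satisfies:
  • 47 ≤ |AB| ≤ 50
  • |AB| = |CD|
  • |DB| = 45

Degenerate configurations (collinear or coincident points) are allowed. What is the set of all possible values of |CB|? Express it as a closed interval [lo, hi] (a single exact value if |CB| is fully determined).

|CB| ∈ [2, 95]  (≈ [2.0000, 95.0000])

|AB| ∈ [47, 50]
|BD| ∈ {45}
|CD| ∈ [47, 50]
|AD| ∈ [2, 95]
|BC| ∈ [2, 95]
|AC| ∈ [0, 145]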